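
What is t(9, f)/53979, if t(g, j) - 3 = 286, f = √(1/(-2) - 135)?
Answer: 289/53979 ≈ 0.0053539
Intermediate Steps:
f = I*√542/2 (f = √(-½ - 135) = √(-271/2) = I*√542/2 ≈ 11.64*I)
t(g, j) = 289 (t(g, j) = 3 + 286 = 289)
t(9, f)/53979 = 289/53979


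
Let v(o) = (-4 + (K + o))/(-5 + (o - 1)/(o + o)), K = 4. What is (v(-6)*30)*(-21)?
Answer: -45360/53 ≈ -855.85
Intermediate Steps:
v(o) = o/(-5 + (-1 + o)/(2*o)) (v(o) = (-4 + (4 + o))/(-5 + (o - 1)/(o + o)) = o/(-5 + (-1 + o)/((2*o))) = o/(-5 + (-1 + o)*(1/(2*o))) = o/(-5 + (-1 + o)/(2*o)))
(v(-6)*30)*(-21) = (-2*(-6)²/(1 + 9*(-6))*30)*(-21) = (-2*36/(1 - 54)*30)*(-21) = (-2*36/(-53)*30)*(-21) = (-2*36*(-1/53)*30)*(-21) = ((72/53)*30)*(-21) = (2160/53)*(-21) = -45360/53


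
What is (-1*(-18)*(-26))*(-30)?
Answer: 14040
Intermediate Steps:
(-1*(-18)*(-26))*(-30) = (18*(-26))*(-30) = -468*(-30) = 14040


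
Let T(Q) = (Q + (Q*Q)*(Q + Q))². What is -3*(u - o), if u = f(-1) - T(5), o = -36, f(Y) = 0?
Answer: 194967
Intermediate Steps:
T(Q) = (Q + 2*Q³)² (T(Q) = (Q + Q²*(2*Q))² = (Q + 2*Q³)²)
u = -65025 (u = 0 - 5²*(1 + 2*5²)² = 0 - 25*(1 + 2*25)² = 0 - 25*(1 + 50)² = 0 - 25*51² = 0 - 25*2601 = 0 - 1*65025 = 0 - 65025 = -65025)
-3*(u - o) = -3*(-65025 - 1*(-36)) = -3*(-65025 + 36) = -3*(-64989) = 194967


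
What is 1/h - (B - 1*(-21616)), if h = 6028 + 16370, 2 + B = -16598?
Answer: -112348367/22398 ≈ -5016.0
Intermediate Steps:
B = -16600 (B = -2 - 16598 = -16600)
h = 22398
1/h - (B - 1*(-21616)) = 1/22398 - (-16600 - 1*(-21616)) = 1/22398 - (-16600 + 21616) = 1/22398 - 1*5016 = 1/22398 - 5016 = -112348367/22398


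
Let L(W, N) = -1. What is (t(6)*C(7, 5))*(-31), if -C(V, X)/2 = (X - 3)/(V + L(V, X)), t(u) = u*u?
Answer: 744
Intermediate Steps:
t(u) = u²
C(V, X) = -2*(-3 + X)/(-1 + V) (C(V, X) = -2*(X - 3)/(V - 1) = -2*(-3 + X)/(-1 + V))
(t(6)*C(7, 5))*(-31) = (6²*(2*(3 - 1*5)/(-1 + 7)))*(-31) = (36*(2*(3 - 5)/6))*(-31) = (36*(2*(⅙)*(-2)))*(-31) = (36*(-⅔))*(-31) = -24*(-31) = 744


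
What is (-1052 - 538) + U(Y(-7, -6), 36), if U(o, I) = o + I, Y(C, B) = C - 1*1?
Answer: -1562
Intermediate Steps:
Y(C, B) = -1 + C (Y(C, B) = C - 1 = -1 + C)
U(o, I) = I + o
(-1052 - 538) + U(Y(-7, -6), 36) = (-1052 - 538) + (36 + (-1 - 7)) = -1590 + (36 - 8) = -1590 + 28 = -1562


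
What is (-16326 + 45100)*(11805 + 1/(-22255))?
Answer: 7559513164076/22255 ≈ 3.3968e+8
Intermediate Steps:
(-16326 + 45100)*(11805 + 1/(-22255)) = 28774*(11805 - 1/22255) = 28774*(262720274/22255) = 7559513164076/22255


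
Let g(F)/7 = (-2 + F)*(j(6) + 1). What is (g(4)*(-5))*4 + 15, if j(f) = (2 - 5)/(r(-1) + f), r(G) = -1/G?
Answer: -145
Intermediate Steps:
j(f) = -3/(1 + f) (j(f) = (2 - 5)/(-1/(-1) + f) = -3/(-1*(-1) + f) = -3/(1 + f))
g(F) = -8 + 4*F (g(F) = 7*((-2 + F)*(-3/(1 + 6) + 1)) = 7*((-2 + F)*(-3/7 + 1)) = 7*((-2 + F)*(4/7)) = 7*(-8/7 + 4*F/7) = -8 + 4*F)
(g(4)*(-5))*4 + 15 = ((-8 + 4*4)*(-5))*4 + 15 = ((-8 + 16)*(-5))*4 + 15 = (8*(-5))*4 + 15 = -40*4 + 15 = -160 + 15 = -145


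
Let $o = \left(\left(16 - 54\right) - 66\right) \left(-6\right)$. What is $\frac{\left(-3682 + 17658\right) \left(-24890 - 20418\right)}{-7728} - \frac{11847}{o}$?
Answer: $\frac{8230012537}{100464} \approx 81920.0$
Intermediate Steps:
$o = 624$ ($o = \left(-38 - 66\right) \left(-6\right) = \left(-104\right) \left(-6\right) = 624$)
$\frac{\left(-3682 + 17658\right) \left(-24890 - 20418\right)}{-7728} - \frac{11847}{o} = \frac{\left(-3682 + 17658\right) \left(-24890 - 20418\right)}{-7728} - \frac{11847}{624} = 13976 \left(-45308\right) \left(- \frac{1}{7728}\right) - \frac{3949}{208} = \left(-633224608\right) \left(- \frac{1}{7728}\right) - \frac{3949}{208} = \frac{39576538}{483} - \frac{3949}{208} = \frac{8230012537}{100464}$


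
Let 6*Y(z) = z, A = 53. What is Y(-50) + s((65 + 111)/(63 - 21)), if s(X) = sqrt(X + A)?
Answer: -25/3 + sqrt(25221)/21 ≈ -0.77090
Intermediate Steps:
Y(z) = z/6
s(X) = sqrt(53 + X) (s(X) = sqrt(X + 53) = sqrt(53 + X))
Y(-50) + s((65 + 111)/(63 - 21)) = (1/6)*(-50) + sqrt(53 + (65 + 111)/(63 - 21)) = -25/3 + sqrt(53 + 176/42) = -25/3 + sqrt(53 + 176*(1/42)) = -25/3 + sqrt(53 + 88/21) = -25/3 + sqrt(1201/21) = -25/3 + sqrt(25221)/21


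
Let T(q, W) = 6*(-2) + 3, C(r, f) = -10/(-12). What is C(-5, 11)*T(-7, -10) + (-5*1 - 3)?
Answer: -31/2 ≈ -15.500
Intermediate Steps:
C(r, f) = ⅚ (C(r, f) = -10*(-1/12) = ⅚)
T(q, W) = -9 (T(q, W) = -12 + 3 = -9)
C(-5, 11)*T(-7, -10) + (-5*1 - 3) = (⅚)*(-9) + (-5*1 - 3) = -15/2 + (-5 - 3) = -15/2 - 8 = -31/2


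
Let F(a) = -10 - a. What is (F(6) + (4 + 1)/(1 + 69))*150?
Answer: -16725/7 ≈ -2389.3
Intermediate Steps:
(F(6) + (4 + 1)/(1 + 69))*150 = ((-10 - 1*6) + (4 + 1)/(1 + 69))*150 = ((-10 - 6) + 5/70)*150 = (-16 + 5*(1/70))*150 = (-16 + 1/14)*150 = -223/14*150 = -16725/7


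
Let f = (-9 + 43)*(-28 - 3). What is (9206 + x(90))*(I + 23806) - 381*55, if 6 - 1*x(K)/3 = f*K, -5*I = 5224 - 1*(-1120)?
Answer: 33107492769/5 ≈ 6.6215e+9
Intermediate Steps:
f = -1054 (f = 34*(-31) = -1054)
I = -6344/5 (I = -(5224 - 1*(-1120))/5 = -(5224 + 1120)/5 = -1/5*6344 = -6344/5 ≈ -1268.8)
x(K) = 18 + 3162*K (x(K) = 18 - (-3162)*K = 18 + 3162*K)
(9206 + x(90))*(I + 23806) - 381*55 = (9206 + (18 + 3162*90))*(-6344/5 + 23806) - 381*55 = (9206 + (18 + 284580))*(112686/5) - 20955 = (9206 + 284598)*(112686/5) - 20955 = 293804*(112686/5) - 20955 = 33107597544/5 - 20955 = 33107492769/5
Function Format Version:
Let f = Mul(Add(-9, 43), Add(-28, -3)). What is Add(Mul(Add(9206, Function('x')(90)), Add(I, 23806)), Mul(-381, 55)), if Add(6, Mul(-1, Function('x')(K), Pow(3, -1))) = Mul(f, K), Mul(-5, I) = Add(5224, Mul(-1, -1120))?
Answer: Rational(33107492769, 5) ≈ 6.6215e+9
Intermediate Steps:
f = -1054 (f = Mul(34, -31) = -1054)
I = Rational(-6344, 5) (I = Mul(Rational(-1, 5), Add(5224, Mul(-1, -1120))) = Mul(Rational(-1, 5), Add(5224, 1120)) = Mul(Rational(-1, 5), 6344) = Rational(-6344, 5) ≈ -1268.8)
Function('x')(K) = Add(18, Mul(3162, K)) (Function('x')(K) = Add(18, Mul(-3, Mul(-1054, K))) = Add(18, Mul(3162, K)))
Add(Mul(Add(9206, Function('x')(90)), Add(I, 23806)), Mul(-381, 55)) = Add(Mul(Add(9206, Add(18, Mul(3162, 90))), Add(Rational(-6344, 5), 23806)), Mul(-381, 55)) = Add(Mul(Add(9206, Add(18, 284580)), Rational(112686, 5)), -20955) = Add(Mul(Add(9206, 284598), Rational(112686, 5)), -20955) = Add(Mul(293804, Rational(112686, 5)), -20955) = Add(Rational(33107597544, 5), -20955) = Rational(33107492769, 5)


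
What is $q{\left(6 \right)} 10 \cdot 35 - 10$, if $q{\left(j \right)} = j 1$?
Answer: $2090$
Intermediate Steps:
$q{\left(j \right)} = j$
$q{\left(6 \right)} 10 \cdot 35 - 10 = 6 \cdot 10 \cdot 35 - 10 = 60 \cdot 35 - 10 = 2100 - 10 = 2090$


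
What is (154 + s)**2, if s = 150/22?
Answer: 3129361/121 ≈ 25863.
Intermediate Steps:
s = 75/11 (s = 150*(1/22) = 75/11 ≈ 6.8182)
(154 + s)**2 = (154 + 75/11)**2 = (1769/11)**2 = 3129361/121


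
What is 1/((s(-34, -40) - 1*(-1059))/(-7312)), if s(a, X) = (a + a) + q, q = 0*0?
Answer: -7312/991 ≈ -7.3784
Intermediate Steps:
q = 0
s(a, X) = 2*a (s(a, X) = (a + a) + 0 = 2*a + 0 = 2*a)
1/((s(-34, -40) - 1*(-1059))/(-7312)) = 1/((2*(-34) - 1*(-1059))/(-7312)) = 1/((-68 + 1059)*(-1/7312)) = 1/(991*(-1/7312)) = 1/(-991/7312) = -7312/991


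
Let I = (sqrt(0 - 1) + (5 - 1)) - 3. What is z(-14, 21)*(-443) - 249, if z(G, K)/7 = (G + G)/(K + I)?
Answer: 1789451/485 - 86828*I/485 ≈ 3689.6 - 179.03*I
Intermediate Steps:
I = 1 + I (I = (sqrt(-1) + 4) - 3 = (I + 4) - 3 = (4 + I) - 3 = 1 + I ≈ 1.0 + 1.0*I)
z(G, K) = 14*G/(1 + I + K) (z(G, K) = 7*((G + G)/(K + (1 + I))) = 7*((2*G)/(1 + I + K)) = 7*(2*G/(1 + I + K)) = 14*G/(1 + I + K))
z(-14, 21)*(-443) - 249 = (14*(-14)/(1 + I + 21))*(-443) - 249 = (14*(-14)/(22 + I))*(-443) - 249 = (14*(-14)*((22 - I)/485))*(-443) - 249 = (-4312/485 + 196*I/485)*(-443) - 249 = (1910216/485 - 86828*I/485) - 249 = 1789451/485 - 86828*I/485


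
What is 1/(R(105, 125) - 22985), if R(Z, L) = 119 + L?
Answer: -1/22741 ≈ -4.3973e-5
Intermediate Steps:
1/(R(105, 125) - 22985) = 1/((119 + 125) - 22985) = 1/(244 - 22985) = 1/(-22741) = -1/22741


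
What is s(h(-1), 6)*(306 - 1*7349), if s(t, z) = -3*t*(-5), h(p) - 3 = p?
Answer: -211290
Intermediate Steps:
h(p) = 3 + p
s(t, z) = 15*t
s(h(-1), 6)*(306 - 1*7349) = (15*(3 - 1))*(306 - 1*7349) = (15*2)*(306 - 7349) = 30*(-7043) = -211290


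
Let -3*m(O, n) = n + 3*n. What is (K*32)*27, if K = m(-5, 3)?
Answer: -3456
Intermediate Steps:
m(O, n) = -4*n/3 (m(O, n) = -(n + 3*n)/3 = -4*n/3)
K = -4 (K = -4/3*3 = -4)
(K*32)*27 = -4*32*27 = -128*27 = -3456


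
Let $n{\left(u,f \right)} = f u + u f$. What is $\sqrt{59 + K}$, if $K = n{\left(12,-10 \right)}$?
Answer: $i \sqrt{181} \approx 13.454 i$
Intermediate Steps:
$n{\left(u,f \right)} = 2 f u$ ($n{\left(u,f \right)} = f u + f u = 2 f u$)
$K = -240$ ($K = 2 \left(-10\right) 12 = -240$)
$\sqrt{59 + K} = \sqrt{59 - 240} = \sqrt{-181} = i \sqrt{181}$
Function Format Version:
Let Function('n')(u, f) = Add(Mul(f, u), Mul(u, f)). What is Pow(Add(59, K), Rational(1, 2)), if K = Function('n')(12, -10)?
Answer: Mul(I, Pow(181, Rational(1, 2))) ≈ Mul(13.454, I)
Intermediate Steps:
Function('n')(u, f) = Mul(2, f, u) (Function('n')(u, f) = Add(Mul(f, u), Mul(f, u)) = Mul(2, f, u))
K = -240 (K = Mul(2, -10, 12) = -240)
Pow(Add(59, K), Rational(1, 2)) = Pow(Add(59, -240), Rational(1, 2)) = Pow(-181, Rational(1, 2)) = Mul(I, Pow(181, Rational(1, 2)))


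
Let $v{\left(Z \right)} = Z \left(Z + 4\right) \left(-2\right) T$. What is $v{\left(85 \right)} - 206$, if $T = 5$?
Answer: $-75856$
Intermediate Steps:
$v{\left(Z \right)} = 5 Z \left(-8 - 2 Z\right)$ ($v{\left(Z \right)} = Z \left(Z + 4\right) \left(-2\right) 5 = Z \left(4 + Z\right) \left(-2\right) 5 = Z \left(-8 - 2 Z\right) 5 = 5 Z \left(-8 - 2 Z\right)$)
$v{\left(85 \right)} - 206 = \left(-10\right) 85 \left(4 + 85\right) - 206 = \left(-10\right) 85 \cdot 89 - 206 = -75650 - 206 = -75856$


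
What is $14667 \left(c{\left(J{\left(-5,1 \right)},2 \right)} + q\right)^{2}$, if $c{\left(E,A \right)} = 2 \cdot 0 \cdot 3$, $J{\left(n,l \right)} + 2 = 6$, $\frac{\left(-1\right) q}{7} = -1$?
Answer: $718683$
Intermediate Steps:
$q = 7$ ($q = \left(-7\right) \left(-1\right) = 7$)
$J{\left(n,l \right)} = 4$ ($J{\left(n,l \right)} = -2 + 6 = 4$)
$c{\left(E,A \right)} = 0$ ($c{\left(E,A \right)} = 0 \cdot 3 = 0$)
$14667 \left(c{\left(J{\left(-5,1 \right)},2 \right)} + q\right)^{2} = 14667 \left(0 + 7\right)^{2} = 14667 \cdot 7^{2} = 14667 \cdot 49 = 718683$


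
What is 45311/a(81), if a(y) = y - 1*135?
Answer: -45311/54 ≈ -839.09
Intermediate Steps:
a(y) = -135 + y (a(y) = y - 135 = -135 + y)
45311/a(81) = 45311/(-135 + 81) = 45311/(-54) = 45311*(-1/54) = -45311/54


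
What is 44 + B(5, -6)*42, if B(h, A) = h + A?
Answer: 2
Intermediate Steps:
B(h, A) = A + h
44 + B(5, -6)*42 = 44 + (-6 + 5)*42 = 44 - 1*42 = 44 - 42 = 2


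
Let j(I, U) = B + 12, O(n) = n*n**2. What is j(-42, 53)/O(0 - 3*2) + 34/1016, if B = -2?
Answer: -44/3429 ≈ -0.012832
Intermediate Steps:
O(n) = n**3
j(I, U) = 10 (j(I, U) = -2 + 12 = 10)
j(-42, 53)/O(0 - 3*2) + 34/1016 = 10/((0 - 3*2)**3) + 34/1016 = 10/((0 - 6)**3) + 34*(1/1016) = 10/((-6)**3) + 17/508 = 10/(-216) + 17/508 = 10*(-1/216) + 17/508 = -5/108 + 17/508 = -44/3429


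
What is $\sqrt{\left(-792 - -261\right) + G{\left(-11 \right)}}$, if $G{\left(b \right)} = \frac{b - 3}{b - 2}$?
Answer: $\frac{83 i \sqrt{13}}{13} \approx 23.02 i$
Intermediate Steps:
$G{\left(b \right)} = \frac{-3 + b}{-2 + b}$
$\sqrt{\left(-792 - -261\right) + G{\left(-11 \right)}} = \sqrt{\left(-792 - -261\right) + \frac{-3 - 11}{-2 - 11}} = \sqrt{\left(-792 + 261\right) + \frac{1}{-13} \left(-14\right)} = \sqrt{-531 - - \frac{14}{13}} = \sqrt{-531 + \frac{14}{13}} = \sqrt{- \frac{6889}{13}} = \frac{83 i \sqrt{13}}{13}$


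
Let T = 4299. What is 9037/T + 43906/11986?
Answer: 148534688/25763907 ≈ 5.7652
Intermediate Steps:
9037/T + 43906/11986 = 9037/4299 + 43906/11986 = 9037*(1/4299) + 43906*(1/11986) = 9037/4299 + 21953/5993 = 148534688/25763907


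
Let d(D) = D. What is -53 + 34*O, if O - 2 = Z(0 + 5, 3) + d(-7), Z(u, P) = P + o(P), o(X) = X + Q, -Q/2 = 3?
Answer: -223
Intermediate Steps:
Q = -6 (Q = -2*3 = -6)
o(X) = -6 + X (o(X) = X - 6 = -6 + X)
Z(u, P) = -6 + 2*P (Z(u, P) = P + (-6 + P) = -6 + 2*P)
O = -5 (O = 2 + ((-6 + 2*3) - 7) = 2 + ((-6 + 6) - 7) = 2 + (0 - 7) = 2 - 7 = -5)
-53 + 34*O = -53 + 34*(-5) = -53 - 170 = -223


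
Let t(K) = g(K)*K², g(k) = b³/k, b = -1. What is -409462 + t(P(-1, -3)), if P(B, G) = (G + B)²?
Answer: -409478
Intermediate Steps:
P(B, G) = (B + G)²
g(k) = -1/k (g(k) = (-1)³/k = -1/k)
t(K) = -K (t(K) = (-1/K)*K² = -K)
-409462 + t(P(-1, -3)) = -409462 - (-1 - 3)² = -409462 - 1*(-4)² = -409462 - 1*16 = -409462 - 16 = -409478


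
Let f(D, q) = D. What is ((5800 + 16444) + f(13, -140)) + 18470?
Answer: 40727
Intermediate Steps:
((5800 + 16444) + f(13, -140)) + 18470 = ((5800 + 16444) + 13) + 18470 = (22244 + 13) + 18470 = 22257 + 18470 = 40727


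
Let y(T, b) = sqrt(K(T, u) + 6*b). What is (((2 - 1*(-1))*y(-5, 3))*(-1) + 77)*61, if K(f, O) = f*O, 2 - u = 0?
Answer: 4697 - 366*sqrt(2) ≈ 4179.4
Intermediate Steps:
u = 2 (u = 2 - 1*0 = 2 + 0 = 2)
K(f, O) = O*f
y(T, b) = sqrt(2*T + 6*b)
(((2 - 1*(-1))*y(-5, 3))*(-1) + 77)*61 = (((2 - 1*(-1))*sqrt(2*(-5) + 6*3))*(-1) + 77)*61 = (((2 + 1)*sqrt(-10 + 18))*(-1) + 77)*61 = ((3*sqrt(8))*(-1) + 77)*61 = ((3*(2*sqrt(2)))*(-1) + 77)*61 = ((6*sqrt(2))*(-1) + 77)*61 = (-6*sqrt(2) + 77)*61 = (77 - 6*sqrt(2))*61 = 4697 - 366*sqrt(2)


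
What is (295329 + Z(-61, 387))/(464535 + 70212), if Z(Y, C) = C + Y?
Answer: 295655/534747 ≈ 0.55289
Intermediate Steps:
(295329 + Z(-61, 387))/(464535 + 70212) = (295329 + (387 - 61))/(464535 + 70212) = (295329 + 326)/534747 = 295655*(1/534747) = 295655/534747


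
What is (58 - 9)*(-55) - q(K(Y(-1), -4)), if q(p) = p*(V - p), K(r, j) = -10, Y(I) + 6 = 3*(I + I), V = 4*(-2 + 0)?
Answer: -2675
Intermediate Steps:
V = -8 (V = 4*(-2) = -8)
Y(I) = -6 + 6*I (Y(I) = -6 + 3*(I + I) = -6 + 3*(2*I) = -6 + 6*I)
q(p) = p*(-8 - p)
(58 - 9)*(-55) - q(K(Y(-1), -4)) = (58 - 9)*(-55) - (-1)*(-10)*(8 - 10) = 49*(-55) - (-1)*(-10)*(-2) = -2695 - 1*(-20) = -2695 + 20 = -2675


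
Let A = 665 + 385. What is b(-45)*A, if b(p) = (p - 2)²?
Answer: 2319450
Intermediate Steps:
b(p) = (-2 + p)²
A = 1050
b(-45)*A = (-2 - 45)²*1050 = (-47)²*1050 = 2209*1050 = 2319450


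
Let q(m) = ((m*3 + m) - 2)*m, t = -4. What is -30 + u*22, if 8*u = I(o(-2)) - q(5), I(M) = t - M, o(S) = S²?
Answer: -599/2 ≈ -299.50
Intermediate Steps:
I(M) = -4 - M
q(m) = m*(-2 + 4*m) (q(m) = ((3*m + m) - 2)*m = (4*m - 2)*m = (-2 + 4*m)*m = m*(-2 + 4*m))
u = -49/4 (u = ((-4 - 1*(-2)²) - 2*5*(-1 + 2*5))/8 = ((-4 - 1*4) - 2*5*(-1 + 10))/8 = ((-4 - 4) - 2*5*9)/8 = (-8 - 1*90)/8 = (-8 - 90)/8 = (⅛)*(-98) = -49/4 ≈ -12.250)
-30 + u*22 = -30 - 49/4*22 = -30 - 539/2 = -599/2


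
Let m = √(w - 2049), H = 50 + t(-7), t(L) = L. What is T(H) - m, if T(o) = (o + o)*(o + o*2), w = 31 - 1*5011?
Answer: 11094 - 3*I*√781 ≈ 11094.0 - 83.839*I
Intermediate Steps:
w = -4980 (w = 31 - 5011 = -4980)
H = 43 (H = 50 - 7 = 43)
T(o) = 6*o² (T(o) = (2*o)*(o + 2*o) = (2*o)*(3*o) = 6*o²)
m = 3*I*√781 (m = √(-4980 - 2049) = √(-7029) = 3*I*√781 ≈ 83.839*I)
T(H) - m = 6*43² - 3*I*√781 = 6*1849 - 3*I*√781 = 11094 - 3*I*√781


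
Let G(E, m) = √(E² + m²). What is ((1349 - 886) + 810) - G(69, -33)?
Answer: 1273 - 15*√26 ≈ 1196.5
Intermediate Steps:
((1349 - 886) + 810) - G(69, -33) = ((1349 - 886) + 810) - √(69² + (-33)²) = (463 + 810) - √(4761 + 1089) = 1273 - √5850 = 1273 - 15*√26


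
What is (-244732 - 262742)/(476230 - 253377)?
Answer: -507474/222853 ≈ -2.2772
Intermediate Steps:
(-244732 - 262742)/(476230 - 253377) = -507474/222853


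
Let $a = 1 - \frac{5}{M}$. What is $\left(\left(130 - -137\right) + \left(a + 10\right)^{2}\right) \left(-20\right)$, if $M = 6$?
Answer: $- \frac{66665}{9} \approx -7407.2$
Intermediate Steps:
$a = \frac{1}{6}$ ($a = 1 - \frac{5}{6} = \frac{1}{6} \approx 0.16667$)
$\left(\left(130 - -137\right) + \left(a + 10\right)^{2}\right) \left(-20\right) = \left(\left(130 - -137\right) + \left(\frac{1}{6} + 10\right)^{2}\right) \left(-20\right) = \left(\left(130 + 137\right) + \left(\frac{61}{6}\right)^{2}\right) \left(-20\right) = \left(267 + \frac{3721}{36}\right) \left(-20\right) = \frac{13333}{36} \left(-20\right) = - \frac{66665}{9}$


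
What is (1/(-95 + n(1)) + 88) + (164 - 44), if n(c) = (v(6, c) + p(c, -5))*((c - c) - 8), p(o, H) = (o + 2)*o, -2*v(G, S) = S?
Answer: 23919/115 ≈ 207.99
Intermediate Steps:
v(G, S) = -S/2
p(o, H) = o*(2 + o) (p(o, H) = (2 + o)*o = o*(2 + o))
n(c) = 4*c - 8*c*(2 + c) (n(c) = (-c/2 + c*(2 + c))*((c - c) - 8) = (-c/2 + c*(2 + c))*(0 - 8) = (-c/2 + c*(2 + c))*(-8) = 4*c - 8*c*(2 + c))
(1/(-95 + n(1)) + 88) + (164 - 44) = (1/(-95 + 4*1*(-3 - 2*1)) + 88) + (164 - 44) = (1/(-95 + 4*1*(-3 - 2)) + 88) + 120 = (1/(-95 + 4*1*(-5)) + 88) + 120 = (1/(-95 - 20) + 88) + 120 = (1/(-115) + 88) + 120 = (-1/115 + 88) + 120 = 10119/115 + 120 = 23919/115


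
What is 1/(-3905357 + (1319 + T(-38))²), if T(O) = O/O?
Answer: -1/2162957 ≈ -4.6233e-7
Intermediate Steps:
T(O) = 1
1/(-3905357 + (1319 + T(-38))²) = 1/(-3905357 + (1319 + 1)²) = 1/(-3905357 + 1320²) = 1/(-3905357 + 1742400) = 1/(-2162957) = -1/2162957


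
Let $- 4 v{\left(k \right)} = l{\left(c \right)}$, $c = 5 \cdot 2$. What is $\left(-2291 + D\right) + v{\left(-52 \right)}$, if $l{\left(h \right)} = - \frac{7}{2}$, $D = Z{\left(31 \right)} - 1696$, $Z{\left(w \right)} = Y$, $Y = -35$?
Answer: $- \frac{32169}{8} \approx -4021.1$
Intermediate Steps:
$Z{\left(w \right)} = -35$
$D = -1731$ ($D = -35 - 1696 = -1731$)
$c = 10$
$l{\left(h \right)} = - \frac{7}{2}$ ($l{\left(h \right)} = \left(-7\right) \frac{1}{2} = - \frac{7}{2}$)
$v{\left(k \right)} = \frac{7}{8}$ ($v{\left(k \right)} = \left(- \frac{1}{4}\right) \left(- \frac{7}{2}\right) = \frac{7}{8}$)
$\left(-2291 + D\right) + v{\left(-52 \right)} = \left(-2291 - 1731\right) + \frac{7}{8} = -4022 + \frac{7}{8} = - \frac{32169}{8}$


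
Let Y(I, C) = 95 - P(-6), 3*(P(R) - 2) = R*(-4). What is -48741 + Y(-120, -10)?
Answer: -48656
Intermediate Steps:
P(R) = 2 - 4*R/3 (P(R) = 2 + (R*(-4))/3 = 2 + (-4*R)/3 = 2 - 4*R/3)
Y(I, C) = 85 (Y(I, C) = 95 - (2 - 4/3*(-6)) = 95 - (2 + 8) = 95 - 1*10 = 95 - 10 = 85)
-48741 + Y(-120, -10) = -48741 + 85 = -48656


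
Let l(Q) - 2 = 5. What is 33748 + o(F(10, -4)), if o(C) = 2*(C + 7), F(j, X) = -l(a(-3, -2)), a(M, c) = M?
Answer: 33748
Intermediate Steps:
l(Q) = 7 (l(Q) = 2 + 5 = 7)
F(j, X) = -7 (F(j, X) = -1*7 = -7)
o(C) = 14 + 2*C (o(C) = 2*(7 + C) = 14 + 2*C)
33748 + o(F(10, -4)) = 33748 + (14 + 2*(-7)) = 33748 + (14 - 14) = 33748 + 0 = 33748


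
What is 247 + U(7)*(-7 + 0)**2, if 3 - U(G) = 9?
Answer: -47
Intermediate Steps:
U(G) = -6 (U(G) = 3 - 1*9 = 3 - 9 = -6)
247 + U(7)*(-7 + 0)**2 = 247 - 6*(-7 + 0)**2 = 247 - 6*(-7)**2 = 247 - 6*49 = 247 - 294 = -47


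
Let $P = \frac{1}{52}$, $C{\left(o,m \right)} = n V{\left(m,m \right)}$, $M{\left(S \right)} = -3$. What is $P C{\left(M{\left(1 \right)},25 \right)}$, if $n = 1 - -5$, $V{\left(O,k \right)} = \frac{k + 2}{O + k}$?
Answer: $\frac{81}{1300} \approx 0.062308$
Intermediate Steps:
$V{\left(O,k \right)} = \frac{2 + k}{O + k}$
$n = 6$ ($n = 1 + 5 = 6$)
$C{\left(o,m \right)} = \frac{3 \left(2 + m\right)}{m}$ ($C{\left(o,m \right)} = 6 \frac{2 + m}{m + m} = 6 \frac{2 + m}{2 m} = \frac{3 \left(2 + m\right)}{m}$)
$P = \frac{1}{52} \approx 0.019231$
$P C{\left(M{\left(1 \right)},25 \right)} = \frac{3 + \frac{6}{25}}{52} = \frac{1}{52} \cdot \frac{81}{25} = \frac{81}{1300}$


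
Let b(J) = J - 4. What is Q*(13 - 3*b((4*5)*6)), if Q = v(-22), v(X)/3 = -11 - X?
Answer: -11055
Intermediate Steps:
b(J) = -4 + J
v(X) = -33 - 3*X (v(X) = 3*(-11 - X) = -33 - 3*X)
Q = 33 (Q = -33 - 3*(-22) = -33 + 66 = 33)
Q*(13 - 3*b((4*5)*6)) = 33*(13 - 3*(-4 + (4*5)*6)) = 33*(13 - 3*(-4 + 20*6)) = 33*(13 - 3*(-4 + 120)) = 33*(13 - 3*116) = 33*(13 - 348) = 33*(-335) = -11055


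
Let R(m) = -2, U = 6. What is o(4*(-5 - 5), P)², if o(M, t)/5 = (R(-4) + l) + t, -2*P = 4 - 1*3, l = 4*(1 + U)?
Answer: 65025/4 ≈ 16256.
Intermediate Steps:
l = 28 (l = 4*(1 + 6) = 4*7 = 28)
P = -½ (P = -(4 - 1*3)/2 = -(4 - 3)/2 = -½*1 = -½ ≈ -0.50000)
o(M, t) = 130 + 5*t (o(M, t) = 5*((-2 + 28) + t) = 5*(26 + t) = 130 + 5*t)
o(4*(-5 - 5), P)² = (130 + 5*(-½))² = (130 - 5/2)² = (255/2)² = 65025/4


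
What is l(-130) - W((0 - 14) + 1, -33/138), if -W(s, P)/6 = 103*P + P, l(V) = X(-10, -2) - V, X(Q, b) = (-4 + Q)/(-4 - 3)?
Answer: -396/23 ≈ -17.217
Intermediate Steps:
X(Q, b) = 4/7 - Q/7 (X(Q, b) = (-4 + Q)/(-7) = (-4 + Q)*(-⅐) = 4/7 - Q/7)
l(V) = 2 - V (l(V) = (4/7 - ⅐*(-10)) - V = (4/7 + 10/7) - V = 2 - V)
W(s, P) = -624*P (W(s, P) = -6*(103*P + P) = -624*P)
l(-130) - W((0 - 14) + 1, -33/138) = (2 - 1*(-130)) - (-624)*(-33/138) = (2 + 130) - (-624)*(-33*1/138) = 132 - (-624)*(-11)/46 = 132 - 1*3432/23 = 132 - 3432/23 = -396/23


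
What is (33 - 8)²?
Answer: 625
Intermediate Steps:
(33 - 8)² = 25² = 625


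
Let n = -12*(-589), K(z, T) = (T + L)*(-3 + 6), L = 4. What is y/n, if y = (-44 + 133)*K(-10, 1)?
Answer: 445/2356 ≈ 0.18888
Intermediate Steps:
K(z, T) = 12 + 3*T (K(z, T) = (T + 4)*(-3 + 6) = (4 + T)*3 = 12 + 3*T)
y = 1335 (y = (-44 + 133)*(12 + 3*1) = 89*(12 + 3) = 89*15 = 1335)
n = 7068
y/n = 1335/7068 = 1335*(1/7068) = 445/2356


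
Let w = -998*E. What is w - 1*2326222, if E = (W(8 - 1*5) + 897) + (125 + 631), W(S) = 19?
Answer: -3994878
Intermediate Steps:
E = 1672 (E = (19 + 897) + (125 + 631) = 916 + 756 = 1672)
w = -1668656 (w = -998*1672 = -1668656)
w - 1*2326222 = -1668656 - 1*2326222 = -1668656 - 2326222 = -3994878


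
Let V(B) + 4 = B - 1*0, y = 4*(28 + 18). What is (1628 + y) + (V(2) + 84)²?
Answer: 8536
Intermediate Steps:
y = 184 (y = 4*46 = 184)
V(B) = -4 + B (V(B) = -4 + (B - 1*0) = -4 + (B + 0) = -4 + B)
(1628 + y) + (V(2) + 84)² = (1628 + 184) + ((-4 + 2) + 84)² = 1812 + (-2 + 84)² = 1812 + 82² = 1812 + 6724 = 8536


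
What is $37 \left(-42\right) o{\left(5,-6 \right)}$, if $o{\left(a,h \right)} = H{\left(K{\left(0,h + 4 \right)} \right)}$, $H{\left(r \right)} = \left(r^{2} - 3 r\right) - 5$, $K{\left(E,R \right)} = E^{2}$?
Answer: $7770$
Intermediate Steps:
$H{\left(r \right)} = -5 + r^{2} - 3 r$
$o{\left(a,h \right)} = -5$ ($o{\left(a,h \right)} = -5 + \left(0^{2}\right)^{2} - 3 \cdot 0^{2} = -5 + 0^{2} - 0 = -5 + 0 + 0 = -5$)
$37 \left(-42\right) o{\left(5,-6 \right)} = 37 \left(-42\right) \left(-5\right) = \left(-1554\right) \left(-5\right) = 7770$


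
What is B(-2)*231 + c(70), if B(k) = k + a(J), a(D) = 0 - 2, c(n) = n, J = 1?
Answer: -854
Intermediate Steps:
a(D) = -2
B(k) = -2 + k (B(k) = k - 2 = -2 + k)
B(-2)*231 + c(70) = (-2 - 2)*231 + 70 = -4*231 + 70 = -924 + 70 = -854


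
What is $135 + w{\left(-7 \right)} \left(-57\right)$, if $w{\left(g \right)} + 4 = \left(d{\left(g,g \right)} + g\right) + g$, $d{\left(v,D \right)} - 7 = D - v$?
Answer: $762$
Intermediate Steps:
$d{\left(v,D \right)} = 7 + D - v$ ($d{\left(v,D \right)} = 7 + \left(D - v\right) = 7 + D - v$)
$w{\left(g \right)} = 3 + 2 g$ ($w{\left(g \right)} = -4 + \left(\left(\left(7 + g - g\right) + g\right) + g\right) = -4 + \left(\left(7 + g\right) + g\right) = -4 + \left(7 + 2 g\right) = 3 + 2 g$)
$135 + w{\left(-7 \right)} \left(-57\right) = 135 + \left(3 + 2 \left(-7\right)\right) \left(-57\right) = 135 + \left(3 - 14\right) \left(-57\right) = 135 - -627 = 135 + 627 = 762$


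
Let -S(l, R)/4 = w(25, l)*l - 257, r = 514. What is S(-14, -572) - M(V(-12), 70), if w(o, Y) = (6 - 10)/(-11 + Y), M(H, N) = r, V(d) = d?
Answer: 13074/25 ≈ 522.96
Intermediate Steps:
M(H, N) = 514
w(o, Y) = -4/(-11 + Y)
S(l, R) = 1028 + 16*l/(-11 + l) (S(l, R) = -4*((-4/(-11 + l))*l - 257) = -4*(-4*l/(-11 + l) - 257) = -4*(-257 - 4*l/(-11 + l)) = 1028 + 16*l/(-11 + l))
S(-14, -572) - M(V(-12), 70) = 4*(-2827 + 261*(-14))/(-11 - 14) - 1*514 = 4*(-2827 - 3654)/(-25) - 514 = 4*(-1/25)*(-6481) - 514 = 25924/25 - 514 = 13074/25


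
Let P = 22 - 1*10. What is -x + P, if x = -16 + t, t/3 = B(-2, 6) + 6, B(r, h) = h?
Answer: -8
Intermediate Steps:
t = 36 (t = 3*(6 + 6) = 3*12 = 36)
P = 12 (P = 22 - 10 = 12)
x = 20 (x = -16 + 36 = 20)
-x + P = -1*20 + 12 = -20 + 12 = -8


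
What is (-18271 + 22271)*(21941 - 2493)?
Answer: 77792000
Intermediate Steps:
(-18271 + 22271)*(21941 - 2493) = 4000*19448 = 77792000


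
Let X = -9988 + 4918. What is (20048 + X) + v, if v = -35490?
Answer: -20512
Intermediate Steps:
X = -5070
(20048 + X) + v = (20048 - 5070) - 35490 = 14978 - 35490 = -20512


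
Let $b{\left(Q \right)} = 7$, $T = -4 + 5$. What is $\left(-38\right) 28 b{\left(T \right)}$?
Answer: $-7448$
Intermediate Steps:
$T = 1$
$\left(-38\right) 28 b{\left(T \right)} = \left(-38\right) 28 \cdot 7 = \left(-1064\right) 7 = -7448$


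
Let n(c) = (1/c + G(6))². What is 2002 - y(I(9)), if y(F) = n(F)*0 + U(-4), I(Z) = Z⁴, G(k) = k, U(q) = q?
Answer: 2006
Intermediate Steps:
n(c) = (6 + 1/c)² (n(c) = (1/c + 6)² = (6 + 1/c)²)
y(F) = -4 (y(F) = ((1 + 6*F)²/F²)*0 - 4 = 0 - 4 = -4)
2002 - y(I(9)) = 2002 - 1*(-4) = 2002 + 4 = 2006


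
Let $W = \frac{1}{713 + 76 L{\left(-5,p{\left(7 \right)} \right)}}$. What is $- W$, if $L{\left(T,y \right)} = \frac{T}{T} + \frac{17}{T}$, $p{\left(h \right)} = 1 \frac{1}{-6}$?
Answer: $- \frac{5}{2653} \approx -0.0018847$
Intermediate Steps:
$p{\left(h \right)} = - \frac{1}{6}$ ($p{\left(h \right)} = 1 \left(- \frac{1}{6}\right) = - \frac{1}{6}$)
$L{\left(T,y \right)} = 1 + \frac{17}{T}$
$W = \frac{5}{2653}$ ($W = \frac{1}{713 + 76 \frac{17 - 5}{-5}} = \frac{1}{713 + 76 \left(\left(- \frac{1}{5}\right) 12\right)} = \frac{1}{713 + 76 \left(- \frac{12}{5}\right)} = \frac{1}{713 - \frac{912}{5}} = \frac{1}{\frac{2653}{5}} = \frac{5}{2653} \approx 0.0018847$)
$- W = \left(-1\right) \frac{5}{2653} = - \frac{5}{2653}$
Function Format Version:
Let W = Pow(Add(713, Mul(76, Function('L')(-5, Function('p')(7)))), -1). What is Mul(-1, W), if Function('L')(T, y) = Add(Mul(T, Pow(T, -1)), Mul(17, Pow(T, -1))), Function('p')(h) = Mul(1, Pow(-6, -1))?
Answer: Rational(-5, 2653) ≈ -0.0018847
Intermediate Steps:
Function('p')(h) = Rational(-1, 6) (Function('p')(h) = Mul(1, Rational(-1, 6)) = Rational(-1, 6))
Function('L')(T, y) = Add(1, Mul(17, Pow(T, -1)))
W = Rational(5, 2653) (W = Pow(Add(713, Mul(76, Mul(Pow(-5, -1), Add(17, -5)))), -1) = Pow(Add(713, Mul(76, Mul(Rational(-1, 5), 12))), -1) = Pow(Add(713, Mul(76, Rational(-12, 5))), -1) = Pow(Add(713, Rational(-912, 5)), -1) = Pow(Rational(2653, 5), -1) = Rational(5, 2653) ≈ 0.0018847)
Mul(-1, W) = Mul(-1, Rational(5, 2653)) = Rational(-5, 2653)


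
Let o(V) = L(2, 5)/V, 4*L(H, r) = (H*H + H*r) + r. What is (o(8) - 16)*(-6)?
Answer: 1479/16 ≈ 92.438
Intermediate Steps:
L(H, r) = r/4 + H²/4 + H*r/4 (L(H, r) = ((H*H + H*r) + r)/4 = ((H² + H*r) + r)/4 = (r + H² + H*r)/4 = r/4 + H²/4 + H*r/4)
o(V) = 19/(4*V) (o(V) = ((¼)*5 + (¼)*2² + (¼)*2*5)/V = (5/4 + (¼)*4 + 5/2)/V = (5/4 + 1 + 5/2)/V = 19/(4*V))
(o(8) - 16)*(-6) = ((19/4)/8 - 16)*(-6) = ((19/4)*(⅛) - 16)*(-6) = (19/32 - 16)*(-6) = -493/32*(-6) = 1479/16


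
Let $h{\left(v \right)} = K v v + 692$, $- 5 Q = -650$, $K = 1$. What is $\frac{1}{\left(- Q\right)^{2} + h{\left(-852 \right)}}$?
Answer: $\frac{1}{743496} \approx 1.345 \cdot 10^{-6}$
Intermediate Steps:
$Q = 130$ ($Q = \left(- \frac{1}{5}\right) \left(-650\right) = 130$)
$h{\left(v \right)} = 692 + v^{2}$ ($h{\left(v \right)} = 1 v v + 692 = v v + 692 = v^{2} + 692 = 692 + v^{2}$)
$\frac{1}{\left(- Q\right)^{2} + h{\left(-852 \right)}} = \frac{1}{\left(\left(-1\right) 130\right)^{2} + \left(692 + \left(-852\right)^{2}\right)} = \frac{1}{\left(-130\right)^{2} + \left(692 + 725904\right)} = \frac{1}{16900 + 726596} = \frac{1}{743496}$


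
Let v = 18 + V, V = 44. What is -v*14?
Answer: -868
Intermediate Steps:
v = 62 (v = 18 + 44 = 62)
-v*14 = -1*62*14 = -62*14 = -868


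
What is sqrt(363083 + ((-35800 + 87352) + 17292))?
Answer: sqrt(431927) ≈ 657.21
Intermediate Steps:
sqrt(363083 + ((-35800 + 87352) + 17292)) = sqrt(363083 + (51552 + 17292)) = sqrt(363083 + 68844) = sqrt(431927)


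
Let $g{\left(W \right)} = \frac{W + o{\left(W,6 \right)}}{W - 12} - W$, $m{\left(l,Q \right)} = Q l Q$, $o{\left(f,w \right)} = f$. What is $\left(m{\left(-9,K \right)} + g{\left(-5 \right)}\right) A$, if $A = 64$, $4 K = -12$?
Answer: $- \frac{82048}{17} \approx -4826.4$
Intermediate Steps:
$K = -3$ ($K = \frac{1}{4} \left(-12\right) = -3$)
$m{\left(l,Q \right)} = l Q^{2}$
$g{\left(W \right)} = - W + \frac{2 W}{-12 + W}$ ($g{\left(W \right)} = \frac{W + W}{W - 12} - W = \frac{2 W}{-12 + W} - W = - W + \frac{2 W}{-12 + W}$)
$\left(m{\left(-9,K \right)} + g{\left(-5 \right)}\right) A = \left(- 9 \left(-3\right)^{2} - \frac{5 \left(14 - -5\right)}{-12 - 5}\right) 64 = \left(\left(-9\right) 9 - \frac{5 \left(14 + 5\right)}{-17}\right) 64 = \left(-81 - \left(- \frac{5}{17}\right) 19\right) 64 = \left(-81 + \frac{95}{17}\right) 64 = \left(- \frac{1282}{17}\right) 64 = - \frac{82048}{17}$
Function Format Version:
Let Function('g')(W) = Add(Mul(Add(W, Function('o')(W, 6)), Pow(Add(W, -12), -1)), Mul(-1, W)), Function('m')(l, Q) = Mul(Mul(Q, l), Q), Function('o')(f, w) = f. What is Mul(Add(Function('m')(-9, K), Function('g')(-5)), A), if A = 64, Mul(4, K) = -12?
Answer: Rational(-82048, 17) ≈ -4826.4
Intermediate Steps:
K = -3 (K = Mul(Rational(1, 4), -12) = -3)
Function('m')(l, Q) = Mul(l, Pow(Q, 2))
Function('g')(W) = Add(Mul(-1, W), Mul(2, W, Pow(Add(-12, W), -1))) (Function('g')(W) = Add(Mul(Add(W, W), Pow(Add(W, -12), -1)), Mul(-1, W)) = Add(Mul(Mul(2, W), Pow(Add(-12, W), -1)), Mul(-1, W)) = Add(Mul(2, W, Pow(Add(-12, W), -1)), Mul(-1, W)) = Add(Mul(-1, W), Mul(2, W, Pow(Add(-12, W), -1))))
Mul(Add(Function('m')(-9, K), Function('g')(-5)), A) = Mul(Add(Mul(-9, Pow(-3, 2)), Mul(-5, Pow(Add(-12, -5), -1), Add(14, Mul(-1, -5)))), 64) = Mul(Add(Mul(-9, 9), Mul(-5, Pow(-17, -1), Add(14, 5))), 64) = Mul(Add(-81, Mul(-5, Rational(-1, 17), 19)), 64) = Mul(Add(-81, Rational(95, 17)), 64) = Mul(Rational(-1282, 17), 64) = Rational(-82048, 17)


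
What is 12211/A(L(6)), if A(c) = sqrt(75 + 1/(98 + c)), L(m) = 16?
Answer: 12211*sqrt(974814)/8551 ≈ 1409.9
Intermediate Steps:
12211/A(L(6)) = 12211/(sqrt((7351 + 75*16)/(98 + 16))) = 12211/(sqrt((7351 + 1200)/114)) = 12211/(sqrt((1/114)*8551)) = 12211/(sqrt(8551/114)) = 12211/((sqrt(974814)/114)) = 12211*(sqrt(974814)/8551) = 12211*sqrt(974814)/8551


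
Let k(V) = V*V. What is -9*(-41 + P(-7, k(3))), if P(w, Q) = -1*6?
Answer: 423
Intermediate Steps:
k(V) = V²
P(w, Q) = -6
-9*(-41 + P(-7, k(3))) = -9*(-41 - 6) = -9*(-47) = 423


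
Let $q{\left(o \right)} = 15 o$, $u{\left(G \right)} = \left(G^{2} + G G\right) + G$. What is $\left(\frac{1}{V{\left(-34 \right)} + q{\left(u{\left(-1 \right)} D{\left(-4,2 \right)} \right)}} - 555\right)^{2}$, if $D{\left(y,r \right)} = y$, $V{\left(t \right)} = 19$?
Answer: $\frac{517835536}{1681} \approx 3.0805 \cdot 10^{5}$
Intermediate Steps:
$u{\left(G \right)} = G + 2 G^{2}$ ($u{\left(G \right)} = \left(G^{2} + G^{2}\right) + G = 2 G^{2} + G = G + 2 G^{2}$)
$\left(\frac{1}{V{\left(-34 \right)} + q{\left(u{\left(-1 \right)} D{\left(-4,2 \right)} \right)}} - 555\right)^{2} = \left(\frac{1}{19 + 15 - (1 + 2 \left(-1\right)) \left(-4\right)} - 555\right)^{2} = \left(\frac{1}{19 + 15 - (1 - 2) \left(-4\right)} - 555\right)^{2} = \left(\frac{1}{19 + 15 \left(-1\right) \left(-1\right) \left(-4\right)} - 555\right)^{2} = \left(\frac{1}{19 + 15 \cdot 1 \left(-4\right)} - 555\right)^{2} = \left(\frac{1}{19 + 15 \left(-4\right)} - 555\right)^{2} = \left(\frac{1}{19 - 60} - 555\right)^{2} = \left(\frac{1}{-41} - 555\right)^{2} = \left(- \frac{1}{41} - 555\right)^{2} = \left(- \frac{22756}{41}\right)^{2} = \frac{517835536}{1681}$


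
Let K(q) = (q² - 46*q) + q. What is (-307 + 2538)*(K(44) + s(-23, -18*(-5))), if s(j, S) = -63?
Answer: -238717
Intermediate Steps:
K(q) = q² - 45*q
(-307 + 2538)*(K(44) + s(-23, -18*(-5))) = (-307 + 2538)*(44*(-45 + 44) - 63) = 2231*(44*(-1) - 63) = 2231*(-44 - 63) = 2231*(-107) = -238717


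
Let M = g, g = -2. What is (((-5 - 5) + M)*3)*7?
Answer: -252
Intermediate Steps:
M = -2
(((-5 - 5) + M)*3)*7 = (((-5 - 5) - 2)*3)*7 = ((-10 - 2)*3)*7 = -12*3*7 = -36*7 = -252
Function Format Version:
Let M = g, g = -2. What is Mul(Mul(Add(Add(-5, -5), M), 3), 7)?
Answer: -252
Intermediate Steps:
M = -2
Mul(Mul(Add(Add(-5, -5), M), 3), 7) = Mul(Mul(Add(Add(-5, -5), -2), 3), 7) = Mul(Mul(Add(-10, -2), 3), 7) = Mul(Mul(-12, 3), 7) = Mul(-36, 7) = -252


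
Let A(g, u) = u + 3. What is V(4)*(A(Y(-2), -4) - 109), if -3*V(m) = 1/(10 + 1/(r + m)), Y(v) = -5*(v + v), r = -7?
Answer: 110/29 ≈ 3.7931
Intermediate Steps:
Y(v) = -10*v
A(g, u) = 3 + u
V(m) = -1/(3*(10 + 1/(-7 + m)))
V(4)*(A(Y(-2), -4) - 109) = ((7 - 1*4)/(3*(-69 + 10*4)))*((3 - 4) - 109) = ((7 - 4)/(3*(-69 + 40)))*(-1 - 109) = ((⅓)*3/(-29))*(-110) = ((⅓)*(-1/29)*3)*(-110) = -1/29*(-110) = 110/29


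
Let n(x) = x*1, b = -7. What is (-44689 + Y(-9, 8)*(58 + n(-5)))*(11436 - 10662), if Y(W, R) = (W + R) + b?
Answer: -34917462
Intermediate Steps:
Y(W, R) = -7 + R + W (Y(W, R) = (W + R) - 7 = (R + W) - 7 = -7 + R + W)
n(x) = x
(-44689 + Y(-9, 8)*(58 + n(-5)))*(11436 - 10662) = (-44689 + (-7 + 8 - 9)*(58 - 5))*(11436 - 10662) = (-44689 - 8*53)*774 = (-44689 - 424)*774 = -45113*774 = -34917462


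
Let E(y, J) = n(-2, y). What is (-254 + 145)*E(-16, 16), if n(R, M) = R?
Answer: 218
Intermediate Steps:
E(y, J) = -2
(-254 + 145)*E(-16, 16) = (-254 + 145)*(-2) = -109*(-2) = 218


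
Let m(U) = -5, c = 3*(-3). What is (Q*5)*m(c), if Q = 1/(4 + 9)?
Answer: -25/13 ≈ -1.9231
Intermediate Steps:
c = -9
Q = 1/13 ≈ 0.076923
(Q*5)*m(c) = ((1/13)*5)*(-5) = (5/13)*(-5) = -25/13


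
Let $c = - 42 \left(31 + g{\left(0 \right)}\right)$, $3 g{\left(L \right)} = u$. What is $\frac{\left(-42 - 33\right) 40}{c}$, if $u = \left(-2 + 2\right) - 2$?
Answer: $\frac{1500}{637} \approx 2.3548$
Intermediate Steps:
$u = -2$ ($u = 0 - 2 = -2$)
$g{\left(L \right)} = - \frac{2}{3}$ ($g{\left(L \right)} = \frac{1}{3} \left(-2\right) = - \frac{2}{3}$)
$c = -1274$ ($c = - 42 \left(31 - \frac{2}{3}\right) = \left(-42\right) \frac{91}{3} = -1274$)
$\frac{\left(-42 - 33\right) 40}{c} = \frac{\left(-42 - 33\right) 40}{-1274} = \left(-75\right) 40 \left(- \frac{1}{1274}\right) = \left(-3000\right) \left(- \frac{1}{1274}\right) = \frac{1500}{637}$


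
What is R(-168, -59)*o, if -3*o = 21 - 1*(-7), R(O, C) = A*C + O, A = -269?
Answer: -439684/3 ≈ -1.4656e+5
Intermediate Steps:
R(O, C) = O - 269*C (R(O, C) = -269*C + O = O - 269*C)
o = -28/3 (o = -(21 - 1*(-7))/3 = -(21 + 7)/3 = -⅓*28 = -28/3 ≈ -9.3333)
R(-168, -59)*o = (-168 - 269*(-59))*(-28/3) = (-168 + 15871)*(-28/3) = 15703*(-28/3) = -439684/3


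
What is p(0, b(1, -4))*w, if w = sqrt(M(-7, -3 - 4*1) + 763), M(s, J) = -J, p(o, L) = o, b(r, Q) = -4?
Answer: 0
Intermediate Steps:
w = sqrt(770) (w = sqrt(-(-3 - 4*1) + 763) = sqrt(-(-3 - 4) + 763) = sqrt(-1*(-7) + 763) = sqrt(7 + 763) = sqrt(770) ≈ 27.749)
p(0, b(1, -4))*w = 0*sqrt(770) = 0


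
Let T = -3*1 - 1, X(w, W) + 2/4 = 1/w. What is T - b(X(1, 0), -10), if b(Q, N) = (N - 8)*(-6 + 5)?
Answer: -22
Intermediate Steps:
X(w, W) = -½ + 1/w
b(Q, N) = 8 - N (b(Q, N) = (-8 + N)*(-1) = 8 - N)
T = -4 (T = -3 - 1 = -4)
T - b(X(1, 0), -10) = -4 - (8 - 1*(-10)) = -4 - (8 + 10) = -4 - 1*18 = -4 - 18 = -22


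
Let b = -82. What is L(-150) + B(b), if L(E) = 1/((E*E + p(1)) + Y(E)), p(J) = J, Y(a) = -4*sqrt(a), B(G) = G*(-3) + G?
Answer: 83032796265/506297401 + 20*I*sqrt(6)/506297401 ≈ 164.0 + 9.6761e-8*I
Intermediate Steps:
B(G) = -2*G (B(G) = -3*G + G = -2*G)
L(E) = 1/(1 + E**2 - 4*sqrt(E)) (L(E) = 1/((E*E + 1) - 4*sqrt(E)) = 1/((E**2 + 1) - 4*sqrt(E)) = 1/((1 + E**2) - 4*sqrt(E)) = 1/(1 + E**2 - 4*sqrt(E)))
L(-150) + B(b) = 1/(1 + (-150)**2 - 20*I*sqrt(6)) - 2*(-82) = 1/(1 + 22500 - 20*I*sqrt(6)) + 164 = 1/(22501 - 20*I*sqrt(6)) + 164 = 164 + 1/(22501 - 20*I*sqrt(6))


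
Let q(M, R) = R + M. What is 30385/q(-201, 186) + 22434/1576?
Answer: -4755025/2364 ≈ -2011.4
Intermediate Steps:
q(M, R) = M + R
30385/q(-201, 186) + 22434/1576 = 30385/(-201 + 186) + 22434/1576 = 30385/(-15) + 22434*(1/1576) = 30385*(-1/15) + 11217/788 = -6077/3 + 11217/788 = -4755025/2364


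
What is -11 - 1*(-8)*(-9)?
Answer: -83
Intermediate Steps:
-11 - 1*(-8)*(-9) = -11 + 8*(-9) = -11 - 72 = -83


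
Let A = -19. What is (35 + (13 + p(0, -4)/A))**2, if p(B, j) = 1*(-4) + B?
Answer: 839056/361 ≈ 2324.3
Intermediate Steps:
p(B, j) = -4 + B
(35 + (13 + p(0, -4)/A))**2 = (35 + (13 + (-4 + 0)/(-19)))**2 = (35 + (13 - 4*(-1/19)))**2 = (35 + (13 + 4/19))**2 = (35 + 251/19)**2 = (916/19)**2 = 839056/361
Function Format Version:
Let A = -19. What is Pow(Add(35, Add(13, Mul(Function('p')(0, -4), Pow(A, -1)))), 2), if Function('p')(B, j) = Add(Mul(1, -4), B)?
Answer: Rational(839056, 361) ≈ 2324.3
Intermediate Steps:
Function('p')(B, j) = Add(-4, B)
Pow(Add(35, Add(13, Mul(Function('p')(0, -4), Pow(A, -1)))), 2) = Pow(Add(35, Add(13, Mul(Add(-4, 0), Pow(-19, -1)))), 2) = Pow(Add(35, Add(13, Mul(-4, Rational(-1, 19)))), 2) = Pow(Add(35, Add(13, Rational(4, 19))), 2) = Pow(Add(35, Rational(251, 19)), 2) = Pow(Rational(916, 19), 2) = Rational(839056, 361)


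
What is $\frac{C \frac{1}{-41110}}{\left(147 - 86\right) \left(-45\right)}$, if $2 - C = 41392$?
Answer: $- \frac{4139}{11284695} \approx -0.00036678$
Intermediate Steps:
$C = -41390$ ($C = 2 - 41392 = -41390$)
$\frac{C \frac{1}{-41110}}{\left(147 - 86\right) \left(-45\right)} = \frac{\left(-41390\right) \frac{1}{-41110}}{\left(147 - 86\right) \left(-45\right)} = \frac{\left(-41390\right) \left(- \frac{1}{41110}\right)}{61 \left(-45\right)} = \frac{4139}{4111 \left(-2745\right)} = \frac{4139}{4111} \left(- \frac{1}{2745}\right) = - \frac{4139}{11284695}$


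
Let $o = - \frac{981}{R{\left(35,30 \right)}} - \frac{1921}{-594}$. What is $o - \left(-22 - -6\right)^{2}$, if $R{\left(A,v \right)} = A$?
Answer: $- \frac{5837719}{20790} \approx -280.79$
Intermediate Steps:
$o = - \frac{515479}{20790}$ ($o = - \frac{981}{35} - \frac{1921}{-594} = \left(-981\right) \frac{1}{35} - - \frac{1921}{594} = - \frac{981}{35} + \frac{1921}{594} = - \frac{515479}{20790} \approx -24.795$)
$o - \left(-22 - -6\right)^{2} = - \frac{515479}{20790} - \left(-22 - -6\right)^{2} = - \frac{515479}{20790} - \left(-22 + 6\right)^{2} = - \frac{515479}{20790} - \left(-16\right)^{2} = - \frac{515479}{20790} - 256 = - \frac{5837719}{20790}$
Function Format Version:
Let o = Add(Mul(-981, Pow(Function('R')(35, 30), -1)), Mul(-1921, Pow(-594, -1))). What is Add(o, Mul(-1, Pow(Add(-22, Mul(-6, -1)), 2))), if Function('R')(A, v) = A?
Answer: Rational(-5837719, 20790) ≈ -280.79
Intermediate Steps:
o = Rational(-515479, 20790) (o = Add(Mul(-981, Pow(35, -1)), Mul(-1921, Pow(-594, -1))) = Add(Mul(-981, Rational(1, 35)), Mul(-1921, Rational(-1, 594))) = Add(Rational(-981, 35), Rational(1921, 594)) = Rational(-515479, 20790) ≈ -24.795)
Add(o, Mul(-1, Pow(Add(-22, Mul(-6, -1)), 2))) = Add(Rational(-515479, 20790), Mul(-1, Pow(Add(-22, Mul(-6, -1)), 2))) = Add(Rational(-515479, 20790), Mul(-1, Pow(Add(-22, 6), 2))) = Add(Rational(-515479, 20790), Mul(-1, Pow(-16, 2))) = Add(Rational(-515479, 20790), Mul(-1, 256)) = Add(Rational(-515479, 20790), -256) = Rational(-5837719, 20790)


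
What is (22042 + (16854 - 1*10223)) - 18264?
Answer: 10409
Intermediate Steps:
(22042 + (16854 - 1*10223)) - 18264 = (22042 + (16854 - 10223)) - 18264 = (22042 + 6631) - 18264 = 28673 - 18264 = 10409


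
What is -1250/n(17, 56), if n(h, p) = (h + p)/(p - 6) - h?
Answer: 62500/777 ≈ 80.438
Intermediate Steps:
n(h, p) = -h + (h + p)/(-6 + p) (n(h, p) = (h + p)/(-6 + p) - h = -h + (h + p)/(-6 + p))
-1250/n(17, 56) = -1250*(-6 + 56)/(56 + 7*17 - 1*17*56) = -1250*50/(56 + 119 - 952) = -1250/((1/50)*(-777)) = -1250/(-777/50) = -1250*(-50/777) = 62500/777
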